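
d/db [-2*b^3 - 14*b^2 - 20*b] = -6*b^2 - 28*b - 20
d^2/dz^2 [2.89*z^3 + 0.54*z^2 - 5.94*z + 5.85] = 17.34*z + 1.08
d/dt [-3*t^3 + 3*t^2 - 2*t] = -9*t^2 + 6*t - 2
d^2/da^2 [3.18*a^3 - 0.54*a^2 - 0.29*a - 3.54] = 19.08*a - 1.08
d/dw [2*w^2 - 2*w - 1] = 4*w - 2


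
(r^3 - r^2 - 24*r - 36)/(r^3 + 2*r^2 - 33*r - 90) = (r + 2)/(r + 5)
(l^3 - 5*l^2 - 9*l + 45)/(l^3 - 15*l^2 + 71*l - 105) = (l + 3)/(l - 7)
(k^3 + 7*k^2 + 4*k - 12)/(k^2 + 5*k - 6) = k + 2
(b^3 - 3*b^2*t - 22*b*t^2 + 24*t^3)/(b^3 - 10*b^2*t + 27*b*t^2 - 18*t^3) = (-b - 4*t)/(-b + 3*t)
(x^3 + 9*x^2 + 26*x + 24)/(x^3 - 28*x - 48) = (x + 3)/(x - 6)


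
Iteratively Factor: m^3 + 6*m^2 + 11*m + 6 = (m + 1)*(m^2 + 5*m + 6) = (m + 1)*(m + 2)*(m + 3)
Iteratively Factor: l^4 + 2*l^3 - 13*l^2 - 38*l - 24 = (l + 1)*(l^3 + l^2 - 14*l - 24) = (l + 1)*(l + 2)*(l^2 - l - 12) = (l + 1)*(l + 2)*(l + 3)*(l - 4)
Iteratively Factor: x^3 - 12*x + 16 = (x - 2)*(x^2 + 2*x - 8) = (x - 2)*(x + 4)*(x - 2)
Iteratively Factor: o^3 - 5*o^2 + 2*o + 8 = (o - 4)*(o^2 - o - 2) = (o - 4)*(o + 1)*(o - 2)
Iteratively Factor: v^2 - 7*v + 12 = (v - 3)*(v - 4)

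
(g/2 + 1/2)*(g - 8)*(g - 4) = g^3/2 - 11*g^2/2 + 10*g + 16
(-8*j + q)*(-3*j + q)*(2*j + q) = 48*j^3 + 2*j^2*q - 9*j*q^2 + q^3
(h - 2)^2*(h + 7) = h^3 + 3*h^2 - 24*h + 28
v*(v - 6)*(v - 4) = v^3 - 10*v^2 + 24*v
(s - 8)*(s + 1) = s^2 - 7*s - 8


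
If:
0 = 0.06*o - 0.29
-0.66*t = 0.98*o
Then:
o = 4.83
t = -7.18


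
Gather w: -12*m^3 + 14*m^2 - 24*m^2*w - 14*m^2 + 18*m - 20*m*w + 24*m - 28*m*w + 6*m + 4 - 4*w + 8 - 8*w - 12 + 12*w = -12*m^3 + 48*m + w*(-24*m^2 - 48*m)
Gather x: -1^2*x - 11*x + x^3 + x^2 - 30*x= x^3 + x^2 - 42*x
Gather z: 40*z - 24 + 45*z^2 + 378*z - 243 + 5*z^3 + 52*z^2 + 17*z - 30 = 5*z^3 + 97*z^2 + 435*z - 297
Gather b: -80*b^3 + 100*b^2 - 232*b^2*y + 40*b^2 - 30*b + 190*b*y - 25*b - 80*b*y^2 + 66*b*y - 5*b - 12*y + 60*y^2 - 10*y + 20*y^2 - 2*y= -80*b^3 + b^2*(140 - 232*y) + b*(-80*y^2 + 256*y - 60) + 80*y^2 - 24*y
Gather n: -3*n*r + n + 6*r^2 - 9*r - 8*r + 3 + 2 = n*(1 - 3*r) + 6*r^2 - 17*r + 5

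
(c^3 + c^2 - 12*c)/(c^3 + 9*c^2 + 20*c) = (c - 3)/(c + 5)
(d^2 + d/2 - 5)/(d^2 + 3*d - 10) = (d + 5/2)/(d + 5)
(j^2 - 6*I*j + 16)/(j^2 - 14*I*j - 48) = (j + 2*I)/(j - 6*I)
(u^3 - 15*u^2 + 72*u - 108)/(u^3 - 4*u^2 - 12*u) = (u^2 - 9*u + 18)/(u*(u + 2))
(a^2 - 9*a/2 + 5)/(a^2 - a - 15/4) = 2*(a - 2)/(2*a + 3)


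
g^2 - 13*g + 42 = (g - 7)*(g - 6)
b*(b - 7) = b^2 - 7*b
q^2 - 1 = (q - 1)*(q + 1)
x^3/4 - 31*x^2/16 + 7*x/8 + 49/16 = (x/4 + 1/4)*(x - 7)*(x - 7/4)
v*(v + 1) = v^2 + v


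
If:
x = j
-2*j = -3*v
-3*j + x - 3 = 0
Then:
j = -3/2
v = -1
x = -3/2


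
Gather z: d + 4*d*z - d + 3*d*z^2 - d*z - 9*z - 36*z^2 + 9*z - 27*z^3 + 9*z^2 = 3*d*z - 27*z^3 + z^2*(3*d - 27)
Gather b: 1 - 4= -3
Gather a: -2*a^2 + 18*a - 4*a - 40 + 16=-2*a^2 + 14*a - 24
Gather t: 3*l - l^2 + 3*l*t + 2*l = -l^2 + 3*l*t + 5*l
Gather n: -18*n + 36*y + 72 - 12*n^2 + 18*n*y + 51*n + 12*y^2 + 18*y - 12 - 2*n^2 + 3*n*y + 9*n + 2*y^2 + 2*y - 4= -14*n^2 + n*(21*y + 42) + 14*y^2 + 56*y + 56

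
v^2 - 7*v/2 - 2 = (v - 4)*(v + 1/2)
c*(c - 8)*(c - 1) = c^3 - 9*c^2 + 8*c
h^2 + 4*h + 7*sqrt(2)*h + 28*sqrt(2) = (h + 4)*(h + 7*sqrt(2))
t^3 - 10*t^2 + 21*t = t*(t - 7)*(t - 3)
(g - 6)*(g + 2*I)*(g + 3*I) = g^3 - 6*g^2 + 5*I*g^2 - 6*g - 30*I*g + 36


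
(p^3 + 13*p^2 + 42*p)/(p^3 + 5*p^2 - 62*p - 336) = p/(p - 8)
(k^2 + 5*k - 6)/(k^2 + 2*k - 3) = (k + 6)/(k + 3)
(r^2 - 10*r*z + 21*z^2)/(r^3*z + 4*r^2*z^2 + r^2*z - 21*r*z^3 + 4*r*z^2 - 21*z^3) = (r - 7*z)/(z*(r^2 + 7*r*z + r + 7*z))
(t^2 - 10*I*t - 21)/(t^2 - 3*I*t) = (t - 7*I)/t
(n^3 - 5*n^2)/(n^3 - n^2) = (n - 5)/(n - 1)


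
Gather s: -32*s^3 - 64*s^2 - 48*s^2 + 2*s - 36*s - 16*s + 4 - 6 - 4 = -32*s^3 - 112*s^2 - 50*s - 6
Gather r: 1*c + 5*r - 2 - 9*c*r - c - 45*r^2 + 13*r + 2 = -45*r^2 + r*(18 - 9*c)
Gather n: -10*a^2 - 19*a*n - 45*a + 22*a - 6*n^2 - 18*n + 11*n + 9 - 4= -10*a^2 - 23*a - 6*n^2 + n*(-19*a - 7) + 5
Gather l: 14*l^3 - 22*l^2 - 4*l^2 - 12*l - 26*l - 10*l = 14*l^3 - 26*l^2 - 48*l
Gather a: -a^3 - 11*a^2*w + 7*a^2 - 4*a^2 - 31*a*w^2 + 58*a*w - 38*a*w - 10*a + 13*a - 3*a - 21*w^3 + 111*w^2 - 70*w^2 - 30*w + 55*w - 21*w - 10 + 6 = -a^3 + a^2*(3 - 11*w) + a*(-31*w^2 + 20*w) - 21*w^3 + 41*w^2 + 4*w - 4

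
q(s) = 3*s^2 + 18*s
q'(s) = 6*s + 18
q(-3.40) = -26.52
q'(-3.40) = -2.40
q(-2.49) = -26.22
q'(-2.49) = 3.06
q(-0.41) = -6.88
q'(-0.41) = 15.54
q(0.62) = 12.31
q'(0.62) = 21.72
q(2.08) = 50.42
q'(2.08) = 30.48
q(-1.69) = -21.85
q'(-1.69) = 7.86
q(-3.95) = -24.29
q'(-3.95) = -5.70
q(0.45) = 8.71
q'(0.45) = 20.70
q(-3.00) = -27.00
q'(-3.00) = 0.00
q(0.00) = 0.00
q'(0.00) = 18.00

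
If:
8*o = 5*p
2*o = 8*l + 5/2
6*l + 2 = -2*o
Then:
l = -9/28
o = -1/28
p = -2/35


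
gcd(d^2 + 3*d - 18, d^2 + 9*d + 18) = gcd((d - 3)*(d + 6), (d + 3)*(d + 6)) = d + 6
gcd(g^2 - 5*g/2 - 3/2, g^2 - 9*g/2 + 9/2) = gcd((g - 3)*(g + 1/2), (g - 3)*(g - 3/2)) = g - 3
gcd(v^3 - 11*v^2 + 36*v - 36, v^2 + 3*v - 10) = v - 2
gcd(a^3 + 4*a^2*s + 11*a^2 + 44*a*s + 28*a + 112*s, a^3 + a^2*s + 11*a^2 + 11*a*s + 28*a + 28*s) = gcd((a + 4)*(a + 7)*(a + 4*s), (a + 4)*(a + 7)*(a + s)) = a^2 + 11*a + 28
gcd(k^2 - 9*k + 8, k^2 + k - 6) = 1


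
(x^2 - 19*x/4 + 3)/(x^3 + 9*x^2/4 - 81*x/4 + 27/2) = (x - 4)/(x^2 + 3*x - 18)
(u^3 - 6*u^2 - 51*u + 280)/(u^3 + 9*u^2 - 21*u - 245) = (u - 8)/(u + 7)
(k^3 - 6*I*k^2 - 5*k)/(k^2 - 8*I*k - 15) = k*(k - I)/(k - 3*I)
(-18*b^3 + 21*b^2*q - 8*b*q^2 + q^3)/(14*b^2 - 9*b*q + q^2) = (9*b^2 - 6*b*q + q^2)/(-7*b + q)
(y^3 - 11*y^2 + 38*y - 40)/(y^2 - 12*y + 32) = (y^2 - 7*y + 10)/(y - 8)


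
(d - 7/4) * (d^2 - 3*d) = d^3 - 19*d^2/4 + 21*d/4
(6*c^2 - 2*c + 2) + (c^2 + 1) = 7*c^2 - 2*c + 3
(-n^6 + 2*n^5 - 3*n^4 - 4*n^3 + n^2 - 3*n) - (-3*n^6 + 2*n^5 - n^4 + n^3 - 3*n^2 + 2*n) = 2*n^6 - 2*n^4 - 5*n^3 + 4*n^2 - 5*n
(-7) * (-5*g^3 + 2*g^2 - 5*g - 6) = 35*g^3 - 14*g^2 + 35*g + 42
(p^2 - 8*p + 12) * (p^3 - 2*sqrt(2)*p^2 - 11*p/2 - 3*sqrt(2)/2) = p^5 - 8*p^4 - 2*sqrt(2)*p^4 + 13*p^3/2 + 16*sqrt(2)*p^3 - 51*sqrt(2)*p^2/2 + 44*p^2 - 66*p + 12*sqrt(2)*p - 18*sqrt(2)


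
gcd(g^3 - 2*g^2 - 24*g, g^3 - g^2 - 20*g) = g^2 + 4*g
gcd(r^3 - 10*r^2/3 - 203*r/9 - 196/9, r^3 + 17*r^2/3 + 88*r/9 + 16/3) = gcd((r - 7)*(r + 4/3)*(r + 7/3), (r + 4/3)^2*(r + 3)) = r + 4/3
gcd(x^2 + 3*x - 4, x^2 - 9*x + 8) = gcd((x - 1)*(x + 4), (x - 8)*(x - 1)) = x - 1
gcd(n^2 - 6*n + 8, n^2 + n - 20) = n - 4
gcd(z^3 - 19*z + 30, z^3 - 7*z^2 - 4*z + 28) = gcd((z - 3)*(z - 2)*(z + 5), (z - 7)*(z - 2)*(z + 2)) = z - 2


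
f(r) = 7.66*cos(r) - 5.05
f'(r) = -7.66*sin(r)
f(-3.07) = -12.69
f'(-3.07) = 0.55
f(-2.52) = -11.28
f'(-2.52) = 4.46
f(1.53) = -4.74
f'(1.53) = -7.65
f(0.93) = -0.47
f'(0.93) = -6.14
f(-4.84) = -4.08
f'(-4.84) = -7.60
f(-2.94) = -12.55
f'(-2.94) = 1.53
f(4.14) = -9.20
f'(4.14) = 6.44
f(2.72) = -12.04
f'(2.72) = -3.13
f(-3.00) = -12.63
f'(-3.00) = 1.08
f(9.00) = -12.03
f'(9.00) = -3.16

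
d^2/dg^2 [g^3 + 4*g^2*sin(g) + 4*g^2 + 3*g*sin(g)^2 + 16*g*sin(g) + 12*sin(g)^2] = -4*g^2*sin(g) + 6*g*cos(2*g) + 16*sqrt(2)*g*cos(g + pi/4) + 6*g + 8*sin(g) + 6*sin(2*g) + 32*cos(g) + 24*cos(2*g) + 8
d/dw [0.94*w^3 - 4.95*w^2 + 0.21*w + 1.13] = 2.82*w^2 - 9.9*w + 0.21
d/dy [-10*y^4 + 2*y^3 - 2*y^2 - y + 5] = -40*y^3 + 6*y^2 - 4*y - 1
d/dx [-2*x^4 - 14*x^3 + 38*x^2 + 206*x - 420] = -8*x^3 - 42*x^2 + 76*x + 206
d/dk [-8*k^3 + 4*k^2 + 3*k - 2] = -24*k^2 + 8*k + 3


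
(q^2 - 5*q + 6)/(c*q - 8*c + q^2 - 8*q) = (q^2 - 5*q + 6)/(c*q - 8*c + q^2 - 8*q)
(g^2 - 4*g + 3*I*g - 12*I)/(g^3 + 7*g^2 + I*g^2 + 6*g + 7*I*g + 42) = (g - 4)/(g^2 + g*(7 - 2*I) - 14*I)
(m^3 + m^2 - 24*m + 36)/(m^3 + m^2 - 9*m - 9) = (m^2 + 4*m - 12)/(m^2 + 4*m + 3)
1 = 1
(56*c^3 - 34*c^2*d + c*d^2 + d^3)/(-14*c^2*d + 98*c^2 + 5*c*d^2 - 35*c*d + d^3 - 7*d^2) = (-4*c + d)/(d - 7)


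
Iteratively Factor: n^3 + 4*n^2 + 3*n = (n + 1)*(n^2 + 3*n) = n*(n + 1)*(n + 3)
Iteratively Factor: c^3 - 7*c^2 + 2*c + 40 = (c + 2)*(c^2 - 9*c + 20) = (c - 4)*(c + 2)*(c - 5)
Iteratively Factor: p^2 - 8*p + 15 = (p - 5)*(p - 3)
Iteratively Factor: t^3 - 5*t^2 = (t)*(t^2 - 5*t) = t*(t - 5)*(t)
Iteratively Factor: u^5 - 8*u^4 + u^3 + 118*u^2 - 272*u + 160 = (u - 2)*(u^4 - 6*u^3 - 11*u^2 + 96*u - 80) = (u - 4)*(u - 2)*(u^3 - 2*u^2 - 19*u + 20) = (u - 4)*(u - 2)*(u - 1)*(u^2 - u - 20) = (u - 5)*(u - 4)*(u - 2)*(u - 1)*(u + 4)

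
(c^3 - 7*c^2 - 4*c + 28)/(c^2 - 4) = c - 7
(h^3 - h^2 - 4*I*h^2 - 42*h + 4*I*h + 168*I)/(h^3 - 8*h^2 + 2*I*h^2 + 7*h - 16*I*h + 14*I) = (h^2 + h*(6 - 4*I) - 24*I)/(h^2 + h*(-1 + 2*I) - 2*I)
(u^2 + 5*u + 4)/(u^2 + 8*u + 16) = (u + 1)/(u + 4)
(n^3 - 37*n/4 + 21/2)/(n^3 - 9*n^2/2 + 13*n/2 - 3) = (n + 7/2)/(n - 1)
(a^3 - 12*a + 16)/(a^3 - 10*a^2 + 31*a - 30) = (a^2 + 2*a - 8)/(a^2 - 8*a + 15)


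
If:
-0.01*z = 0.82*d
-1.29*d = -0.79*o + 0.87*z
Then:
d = -0.0121951219512195*z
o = 1.08135226921889*z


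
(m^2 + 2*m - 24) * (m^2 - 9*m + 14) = m^4 - 7*m^3 - 28*m^2 + 244*m - 336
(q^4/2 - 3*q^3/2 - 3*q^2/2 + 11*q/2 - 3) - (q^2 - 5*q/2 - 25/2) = q^4/2 - 3*q^3/2 - 5*q^2/2 + 8*q + 19/2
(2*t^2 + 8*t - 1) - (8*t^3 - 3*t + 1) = -8*t^3 + 2*t^2 + 11*t - 2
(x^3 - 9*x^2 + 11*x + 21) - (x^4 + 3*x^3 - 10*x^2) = -x^4 - 2*x^3 + x^2 + 11*x + 21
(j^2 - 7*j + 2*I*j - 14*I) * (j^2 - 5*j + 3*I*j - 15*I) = j^4 - 12*j^3 + 5*I*j^3 + 29*j^2 - 60*I*j^2 + 72*j + 175*I*j - 210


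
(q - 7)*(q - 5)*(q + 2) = q^3 - 10*q^2 + 11*q + 70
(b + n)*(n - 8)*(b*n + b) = b^2*n^2 - 7*b^2*n - 8*b^2 + b*n^3 - 7*b*n^2 - 8*b*n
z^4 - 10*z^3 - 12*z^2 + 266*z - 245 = (z - 7)^2*(z - 1)*(z + 5)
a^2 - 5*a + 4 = (a - 4)*(a - 1)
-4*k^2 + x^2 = (-2*k + x)*(2*k + x)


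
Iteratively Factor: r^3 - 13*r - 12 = (r + 3)*(r^2 - 3*r - 4) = (r + 1)*(r + 3)*(r - 4)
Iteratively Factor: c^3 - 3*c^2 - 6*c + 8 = (c - 1)*(c^2 - 2*c - 8) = (c - 4)*(c - 1)*(c + 2)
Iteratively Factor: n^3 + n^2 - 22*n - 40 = (n + 4)*(n^2 - 3*n - 10) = (n - 5)*(n + 4)*(n + 2)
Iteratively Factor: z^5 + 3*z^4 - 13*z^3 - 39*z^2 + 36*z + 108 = (z + 3)*(z^4 - 13*z^2 + 36) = (z - 3)*(z + 3)*(z^3 + 3*z^2 - 4*z - 12) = (z - 3)*(z - 2)*(z + 3)*(z^2 + 5*z + 6) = (z - 3)*(z - 2)*(z + 3)^2*(z + 2)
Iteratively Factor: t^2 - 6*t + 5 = (t - 1)*(t - 5)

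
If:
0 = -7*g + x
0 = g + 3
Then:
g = -3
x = -21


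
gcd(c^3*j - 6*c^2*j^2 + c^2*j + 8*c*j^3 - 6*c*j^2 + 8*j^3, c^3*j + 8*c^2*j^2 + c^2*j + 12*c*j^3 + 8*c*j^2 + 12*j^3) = c*j + j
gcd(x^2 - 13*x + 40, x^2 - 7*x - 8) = x - 8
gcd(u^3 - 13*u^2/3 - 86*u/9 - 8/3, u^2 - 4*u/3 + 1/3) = 1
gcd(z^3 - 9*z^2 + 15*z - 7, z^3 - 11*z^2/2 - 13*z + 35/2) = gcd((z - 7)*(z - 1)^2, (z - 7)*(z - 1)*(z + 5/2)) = z^2 - 8*z + 7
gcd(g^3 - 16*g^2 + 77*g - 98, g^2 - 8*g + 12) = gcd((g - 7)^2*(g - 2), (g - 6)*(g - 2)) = g - 2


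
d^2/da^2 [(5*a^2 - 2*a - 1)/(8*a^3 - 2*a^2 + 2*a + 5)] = 2*(320*a^6 - 384*a^5 - 528*a^4 - 1228*a^3 + 570*a^2 + 72*a + 131)/(512*a^9 - 384*a^8 + 480*a^7 + 760*a^6 - 360*a^5 + 516*a^4 + 488*a^3 - 90*a^2 + 150*a + 125)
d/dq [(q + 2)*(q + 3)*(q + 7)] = 3*q^2 + 24*q + 41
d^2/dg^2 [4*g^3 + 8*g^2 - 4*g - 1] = 24*g + 16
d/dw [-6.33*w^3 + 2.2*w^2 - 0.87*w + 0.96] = -18.99*w^2 + 4.4*w - 0.87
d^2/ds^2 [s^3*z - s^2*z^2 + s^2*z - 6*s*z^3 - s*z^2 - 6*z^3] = 2*z*(3*s - z + 1)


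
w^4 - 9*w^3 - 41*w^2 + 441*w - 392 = (w - 8)*(w - 7)*(w - 1)*(w + 7)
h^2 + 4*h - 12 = (h - 2)*(h + 6)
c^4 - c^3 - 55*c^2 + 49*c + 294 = (c - 7)*(c - 3)*(c + 2)*(c + 7)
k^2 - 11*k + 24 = (k - 8)*(k - 3)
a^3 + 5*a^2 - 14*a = a*(a - 2)*(a + 7)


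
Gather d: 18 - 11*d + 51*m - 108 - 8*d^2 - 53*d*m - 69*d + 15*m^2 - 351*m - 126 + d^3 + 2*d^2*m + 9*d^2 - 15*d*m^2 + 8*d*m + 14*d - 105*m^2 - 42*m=d^3 + d^2*(2*m + 1) + d*(-15*m^2 - 45*m - 66) - 90*m^2 - 342*m - 216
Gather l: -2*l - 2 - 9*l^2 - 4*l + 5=-9*l^2 - 6*l + 3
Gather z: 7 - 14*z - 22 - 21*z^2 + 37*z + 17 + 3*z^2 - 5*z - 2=-18*z^2 + 18*z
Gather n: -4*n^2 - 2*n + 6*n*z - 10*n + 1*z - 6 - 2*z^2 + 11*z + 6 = -4*n^2 + n*(6*z - 12) - 2*z^2 + 12*z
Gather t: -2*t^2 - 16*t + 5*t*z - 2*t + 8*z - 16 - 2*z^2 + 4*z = -2*t^2 + t*(5*z - 18) - 2*z^2 + 12*z - 16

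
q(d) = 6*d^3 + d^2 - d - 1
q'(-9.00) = 1439.00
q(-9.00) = -4285.00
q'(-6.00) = 635.00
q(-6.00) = -1255.00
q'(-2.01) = 67.70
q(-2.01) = -43.67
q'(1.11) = 23.40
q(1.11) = 7.33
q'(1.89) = 67.08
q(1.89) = 41.19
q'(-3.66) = 232.80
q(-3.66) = -278.11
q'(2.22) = 92.15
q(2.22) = 67.35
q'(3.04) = 171.43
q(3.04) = 173.77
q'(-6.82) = 822.58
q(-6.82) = -1850.96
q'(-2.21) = 82.49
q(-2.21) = -58.67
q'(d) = 18*d^2 + 2*d - 1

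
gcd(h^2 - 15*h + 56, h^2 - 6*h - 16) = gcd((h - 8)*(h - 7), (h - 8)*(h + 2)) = h - 8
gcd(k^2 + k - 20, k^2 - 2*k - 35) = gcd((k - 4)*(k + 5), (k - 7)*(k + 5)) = k + 5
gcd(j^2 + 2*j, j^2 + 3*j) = j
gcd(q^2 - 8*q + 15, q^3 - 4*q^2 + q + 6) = q - 3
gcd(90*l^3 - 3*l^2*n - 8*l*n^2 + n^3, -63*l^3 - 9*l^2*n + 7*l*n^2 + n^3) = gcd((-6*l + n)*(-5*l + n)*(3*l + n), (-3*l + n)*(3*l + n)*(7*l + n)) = 3*l + n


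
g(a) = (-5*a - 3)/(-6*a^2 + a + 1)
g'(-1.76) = -0.08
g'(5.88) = -0.03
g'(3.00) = -0.15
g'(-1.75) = -0.08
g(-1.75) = -0.30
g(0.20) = -4.17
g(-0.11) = -3.00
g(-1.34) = -0.33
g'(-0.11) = 2.39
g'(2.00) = -0.44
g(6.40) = 0.15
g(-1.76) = -0.30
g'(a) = (-5*a - 3)*(12*a - 1)/(-6*a^2 + a + 1)^2 - 5/(-6*a^2 + a + 1)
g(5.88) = 0.16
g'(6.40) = -0.03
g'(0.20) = -11.28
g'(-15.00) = 0.00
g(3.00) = 0.36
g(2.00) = 0.62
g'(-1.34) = -0.06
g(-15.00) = -0.05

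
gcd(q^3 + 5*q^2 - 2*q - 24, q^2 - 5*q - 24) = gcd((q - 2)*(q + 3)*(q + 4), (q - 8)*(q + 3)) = q + 3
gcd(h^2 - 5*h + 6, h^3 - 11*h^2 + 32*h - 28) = h - 2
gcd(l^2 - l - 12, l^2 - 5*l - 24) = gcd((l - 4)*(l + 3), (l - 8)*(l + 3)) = l + 3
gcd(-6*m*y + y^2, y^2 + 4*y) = y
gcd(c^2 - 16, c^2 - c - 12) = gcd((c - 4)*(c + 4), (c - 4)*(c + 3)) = c - 4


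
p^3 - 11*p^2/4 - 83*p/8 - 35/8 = (p - 5)*(p + 1/2)*(p + 7/4)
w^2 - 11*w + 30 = (w - 6)*(w - 5)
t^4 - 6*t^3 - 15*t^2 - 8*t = t*(t - 8)*(t + 1)^2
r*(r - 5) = r^2 - 5*r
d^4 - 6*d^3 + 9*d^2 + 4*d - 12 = (d - 3)*(d - 2)^2*(d + 1)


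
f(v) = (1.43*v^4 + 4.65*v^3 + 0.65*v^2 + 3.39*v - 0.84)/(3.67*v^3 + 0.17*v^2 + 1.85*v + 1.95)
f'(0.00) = 2.15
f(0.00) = -0.43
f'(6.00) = 0.39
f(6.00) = 3.57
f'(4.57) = 0.40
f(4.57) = 3.01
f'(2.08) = 0.49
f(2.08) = 1.96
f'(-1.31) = 1.46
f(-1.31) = 1.23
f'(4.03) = 0.40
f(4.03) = 2.79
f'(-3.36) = 0.42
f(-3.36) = -0.01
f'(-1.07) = 3.14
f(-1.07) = 1.74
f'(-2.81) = 0.45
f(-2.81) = 0.23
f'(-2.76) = 0.45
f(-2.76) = 0.25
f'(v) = (-11.01*v^2 - 0.34*v - 1.85)*(1.43*v^4 + 4.65*v^3 + 0.65*v^2 + 3.39*v - 0.84)/(3.67*v^3 + 0.17*v^2 + 1.85*v + 1.95)^2 + (5.72*v^3 + 13.95*v^2 + 1.3*v + 3.39)/(3.67*v^3 + 0.17*v^2 + 1.85*v + 1.95) = (5.2481*v^6 + 0.486200000000004*v^5 + 6.3415*v^4 + 3.4764*v^3 + 37.0771*v^2 + 2.8206*v + 8.1645)/(13.4689*v^6 + 1.2478*v^5 + 13.6079*v^4 + 14.942*v^3 + 4.0855*v^2 + 7.215*v + 3.8025)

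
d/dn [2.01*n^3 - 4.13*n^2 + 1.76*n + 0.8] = 6.03*n^2 - 8.26*n + 1.76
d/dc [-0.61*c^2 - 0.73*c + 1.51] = -1.22*c - 0.73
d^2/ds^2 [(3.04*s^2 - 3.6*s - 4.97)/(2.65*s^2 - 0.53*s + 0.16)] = (2.8421709430404e-14*s^4 - 42.02264*s^3 - 217.14471*s^2 + 51.04059*s + 0.967501999999999)/(18.609625*s^6 - 11.165775*s^5 + 5.603955*s^4 - 1.497197*s^3 + 0.338352*s^2 - 0.040704*s + 0.004096)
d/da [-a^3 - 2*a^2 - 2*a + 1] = -3*a^2 - 4*a - 2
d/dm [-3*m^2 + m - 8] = 1 - 6*m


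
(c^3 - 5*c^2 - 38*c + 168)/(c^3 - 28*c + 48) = (c - 7)/(c - 2)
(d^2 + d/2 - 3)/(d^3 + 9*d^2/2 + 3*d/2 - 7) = (2*d - 3)/(2*d^2 + 5*d - 7)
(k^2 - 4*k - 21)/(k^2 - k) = (k^2 - 4*k - 21)/(k*(k - 1))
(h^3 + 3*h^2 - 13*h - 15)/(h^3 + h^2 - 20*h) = (h^2 - 2*h - 3)/(h*(h - 4))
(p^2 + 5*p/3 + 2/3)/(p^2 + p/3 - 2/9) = 3*(p + 1)/(3*p - 1)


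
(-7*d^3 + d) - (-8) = -7*d^3 + d + 8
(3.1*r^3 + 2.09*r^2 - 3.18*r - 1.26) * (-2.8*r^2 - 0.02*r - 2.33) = -8.68*r^5 - 5.914*r^4 + 1.6392*r^3 - 1.2781*r^2 + 7.4346*r + 2.9358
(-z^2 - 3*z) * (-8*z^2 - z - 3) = 8*z^4 + 25*z^3 + 6*z^2 + 9*z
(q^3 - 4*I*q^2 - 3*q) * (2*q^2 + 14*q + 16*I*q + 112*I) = 2*q^5 + 14*q^4 + 8*I*q^4 + 58*q^3 + 56*I*q^3 + 406*q^2 - 48*I*q^2 - 336*I*q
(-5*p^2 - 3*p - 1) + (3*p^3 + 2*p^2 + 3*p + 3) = 3*p^3 - 3*p^2 + 2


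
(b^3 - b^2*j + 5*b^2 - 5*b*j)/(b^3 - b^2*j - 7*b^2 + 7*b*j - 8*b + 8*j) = b*(b + 5)/(b^2 - 7*b - 8)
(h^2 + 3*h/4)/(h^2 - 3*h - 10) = h*(4*h + 3)/(4*(h^2 - 3*h - 10))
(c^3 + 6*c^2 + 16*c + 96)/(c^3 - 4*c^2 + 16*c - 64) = (c + 6)/(c - 4)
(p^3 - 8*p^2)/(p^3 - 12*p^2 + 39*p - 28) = p^2*(p - 8)/(p^3 - 12*p^2 + 39*p - 28)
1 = 1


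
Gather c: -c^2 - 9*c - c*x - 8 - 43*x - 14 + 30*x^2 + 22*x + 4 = -c^2 + c*(-x - 9) + 30*x^2 - 21*x - 18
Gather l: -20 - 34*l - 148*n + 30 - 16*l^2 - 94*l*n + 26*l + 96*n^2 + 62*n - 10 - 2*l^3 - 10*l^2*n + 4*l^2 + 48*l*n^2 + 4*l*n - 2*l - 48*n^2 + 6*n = -2*l^3 + l^2*(-10*n - 12) + l*(48*n^2 - 90*n - 10) + 48*n^2 - 80*n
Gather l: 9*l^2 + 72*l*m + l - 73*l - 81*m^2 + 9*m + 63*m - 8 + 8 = 9*l^2 + l*(72*m - 72) - 81*m^2 + 72*m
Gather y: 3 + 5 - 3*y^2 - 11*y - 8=-3*y^2 - 11*y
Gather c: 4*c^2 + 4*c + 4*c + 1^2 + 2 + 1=4*c^2 + 8*c + 4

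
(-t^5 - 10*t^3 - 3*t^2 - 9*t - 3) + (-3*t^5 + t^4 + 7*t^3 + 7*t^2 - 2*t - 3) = -4*t^5 + t^4 - 3*t^3 + 4*t^2 - 11*t - 6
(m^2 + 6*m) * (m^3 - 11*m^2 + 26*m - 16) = m^5 - 5*m^4 - 40*m^3 + 140*m^2 - 96*m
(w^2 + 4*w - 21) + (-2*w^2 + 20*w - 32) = -w^2 + 24*w - 53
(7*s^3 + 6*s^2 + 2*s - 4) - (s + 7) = 7*s^3 + 6*s^2 + s - 11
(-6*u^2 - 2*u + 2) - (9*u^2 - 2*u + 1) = 1 - 15*u^2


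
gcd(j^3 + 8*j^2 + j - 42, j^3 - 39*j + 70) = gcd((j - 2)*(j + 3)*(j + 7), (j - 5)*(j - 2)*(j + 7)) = j^2 + 5*j - 14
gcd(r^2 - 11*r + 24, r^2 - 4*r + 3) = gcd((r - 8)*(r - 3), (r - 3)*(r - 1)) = r - 3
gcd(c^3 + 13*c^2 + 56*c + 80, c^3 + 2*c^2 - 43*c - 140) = c^2 + 9*c + 20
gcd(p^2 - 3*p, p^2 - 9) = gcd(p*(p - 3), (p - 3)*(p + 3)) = p - 3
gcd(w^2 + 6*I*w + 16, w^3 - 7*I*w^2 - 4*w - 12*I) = w - 2*I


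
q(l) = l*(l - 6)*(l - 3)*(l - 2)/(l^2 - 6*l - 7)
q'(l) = l*(6 - 2*l)*(l - 6)*(l - 3)*(l - 2)/(l^2 - 6*l - 7)^2 + l*(l - 6)*(l - 3)/(l^2 - 6*l - 7) + l*(l - 6)*(l - 2)/(l^2 - 6*l - 7) + l*(l - 3)*(l - 2)/(l^2 - 6*l - 7) + (l - 6)*(l - 3)*(l - 2)/(l^2 - 6*l - 7) = (2*l^5 - 29*l^4 + 104*l^3 + 51*l^2 - 504*l + 252)/(l^4 - 12*l^3 + 22*l^2 + 84*l + 49)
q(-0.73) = -23.97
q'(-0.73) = 137.28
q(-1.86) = 35.99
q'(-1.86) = 5.25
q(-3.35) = 43.75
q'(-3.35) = -9.96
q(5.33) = 2.62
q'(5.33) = -0.35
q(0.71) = 1.03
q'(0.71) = -0.43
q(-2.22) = 35.74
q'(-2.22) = -2.59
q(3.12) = 0.08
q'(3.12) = 0.70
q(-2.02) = 35.53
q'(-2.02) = 0.84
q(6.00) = 0.00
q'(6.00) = -10.29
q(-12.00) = 217.03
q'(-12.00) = -28.96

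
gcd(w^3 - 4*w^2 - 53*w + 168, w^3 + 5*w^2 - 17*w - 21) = w^2 + 4*w - 21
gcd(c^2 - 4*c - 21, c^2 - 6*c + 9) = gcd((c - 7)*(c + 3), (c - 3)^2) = 1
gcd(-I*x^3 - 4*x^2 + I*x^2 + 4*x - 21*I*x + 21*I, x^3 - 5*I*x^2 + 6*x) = 1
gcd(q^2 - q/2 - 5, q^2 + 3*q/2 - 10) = q - 5/2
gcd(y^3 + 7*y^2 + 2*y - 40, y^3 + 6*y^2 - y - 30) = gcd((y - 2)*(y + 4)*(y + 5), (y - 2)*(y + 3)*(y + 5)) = y^2 + 3*y - 10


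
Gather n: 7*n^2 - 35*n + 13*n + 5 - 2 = 7*n^2 - 22*n + 3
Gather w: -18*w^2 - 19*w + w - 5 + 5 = -18*w^2 - 18*w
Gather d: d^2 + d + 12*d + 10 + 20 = d^2 + 13*d + 30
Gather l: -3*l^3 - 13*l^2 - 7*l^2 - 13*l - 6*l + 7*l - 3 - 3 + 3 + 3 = -3*l^3 - 20*l^2 - 12*l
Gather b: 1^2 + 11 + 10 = 22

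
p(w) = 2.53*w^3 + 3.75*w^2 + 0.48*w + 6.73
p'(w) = 7.59*w^2 + 7.5*w + 0.48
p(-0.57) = 7.21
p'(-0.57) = -1.33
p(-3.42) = -52.25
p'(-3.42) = 63.61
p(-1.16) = 7.27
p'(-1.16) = 1.99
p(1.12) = 15.53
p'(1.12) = 18.40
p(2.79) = 92.21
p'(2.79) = 80.49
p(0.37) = 7.55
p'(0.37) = 4.29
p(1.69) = 30.46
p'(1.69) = 34.83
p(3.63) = 178.90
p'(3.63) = 127.72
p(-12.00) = -3830.87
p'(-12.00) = 1003.44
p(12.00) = 4924.33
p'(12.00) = 1183.44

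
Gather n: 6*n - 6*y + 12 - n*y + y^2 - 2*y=n*(6 - y) + y^2 - 8*y + 12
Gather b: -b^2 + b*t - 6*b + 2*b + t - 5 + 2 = -b^2 + b*(t - 4) + t - 3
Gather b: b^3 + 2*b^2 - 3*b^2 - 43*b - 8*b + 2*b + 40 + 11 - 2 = b^3 - b^2 - 49*b + 49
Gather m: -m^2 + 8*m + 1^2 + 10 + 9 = -m^2 + 8*m + 20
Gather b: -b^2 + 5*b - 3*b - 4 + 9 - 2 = -b^2 + 2*b + 3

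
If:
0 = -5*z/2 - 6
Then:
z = -12/5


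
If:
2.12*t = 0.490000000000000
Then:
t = 0.23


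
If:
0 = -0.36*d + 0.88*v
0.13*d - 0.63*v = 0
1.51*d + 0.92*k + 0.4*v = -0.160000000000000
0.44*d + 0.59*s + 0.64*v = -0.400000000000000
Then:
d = 0.00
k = -0.17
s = -0.68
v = 0.00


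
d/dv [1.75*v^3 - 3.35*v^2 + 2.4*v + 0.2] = 5.25*v^2 - 6.7*v + 2.4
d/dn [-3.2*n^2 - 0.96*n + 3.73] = -6.4*n - 0.96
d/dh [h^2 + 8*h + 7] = 2*h + 8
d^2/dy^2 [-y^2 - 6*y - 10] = -2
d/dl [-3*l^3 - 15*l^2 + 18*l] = -9*l^2 - 30*l + 18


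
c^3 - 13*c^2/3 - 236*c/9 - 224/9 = (c - 8)*(c + 4/3)*(c + 7/3)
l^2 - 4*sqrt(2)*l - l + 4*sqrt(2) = (l - 1)*(l - 4*sqrt(2))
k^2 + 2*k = k*(k + 2)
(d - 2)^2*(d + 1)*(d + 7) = d^4 + 4*d^3 - 21*d^2 + 4*d + 28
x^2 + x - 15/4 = (x - 3/2)*(x + 5/2)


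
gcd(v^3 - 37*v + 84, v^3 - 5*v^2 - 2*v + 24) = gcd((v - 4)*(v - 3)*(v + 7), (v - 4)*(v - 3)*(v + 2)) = v^2 - 7*v + 12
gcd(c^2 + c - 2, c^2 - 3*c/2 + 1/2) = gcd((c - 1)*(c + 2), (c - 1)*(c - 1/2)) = c - 1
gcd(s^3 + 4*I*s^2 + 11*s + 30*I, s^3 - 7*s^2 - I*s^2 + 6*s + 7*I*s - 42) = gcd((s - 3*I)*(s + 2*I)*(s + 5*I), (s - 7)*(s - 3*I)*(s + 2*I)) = s^2 - I*s + 6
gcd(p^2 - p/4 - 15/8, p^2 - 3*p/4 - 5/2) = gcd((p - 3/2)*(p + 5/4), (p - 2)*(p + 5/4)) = p + 5/4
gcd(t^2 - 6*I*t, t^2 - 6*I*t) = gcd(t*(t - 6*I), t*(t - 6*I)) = t^2 - 6*I*t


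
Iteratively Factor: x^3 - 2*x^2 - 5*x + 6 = (x - 3)*(x^2 + x - 2) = (x - 3)*(x - 1)*(x + 2)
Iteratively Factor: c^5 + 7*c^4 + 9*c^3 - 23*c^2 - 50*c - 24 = (c + 4)*(c^4 + 3*c^3 - 3*c^2 - 11*c - 6) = (c - 2)*(c + 4)*(c^3 + 5*c^2 + 7*c + 3) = (c - 2)*(c + 1)*(c + 4)*(c^2 + 4*c + 3) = (c - 2)*(c + 1)*(c + 3)*(c + 4)*(c + 1)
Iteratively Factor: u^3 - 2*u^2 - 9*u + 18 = (u - 2)*(u^2 - 9) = (u - 2)*(u + 3)*(u - 3)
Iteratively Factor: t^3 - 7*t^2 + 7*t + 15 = (t + 1)*(t^2 - 8*t + 15) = (t - 3)*(t + 1)*(t - 5)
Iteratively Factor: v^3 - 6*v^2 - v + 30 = (v - 5)*(v^2 - v - 6) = (v - 5)*(v - 3)*(v + 2)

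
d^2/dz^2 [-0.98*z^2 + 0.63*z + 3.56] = -1.96000000000000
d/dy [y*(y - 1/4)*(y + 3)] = 3*y^2 + 11*y/2 - 3/4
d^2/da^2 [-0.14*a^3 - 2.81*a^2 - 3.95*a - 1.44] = -0.84*a - 5.62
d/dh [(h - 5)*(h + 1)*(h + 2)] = 3*h^2 - 4*h - 13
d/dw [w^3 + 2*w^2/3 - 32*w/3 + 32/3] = 3*w^2 + 4*w/3 - 32/3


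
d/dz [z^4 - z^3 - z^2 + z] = 4*z^3 - 3*z^2 - 2*z + 1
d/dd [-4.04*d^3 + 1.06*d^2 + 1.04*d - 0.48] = -12.12*d^2 + 2.12*d + 1.04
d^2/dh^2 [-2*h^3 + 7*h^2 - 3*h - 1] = 14 - 12*h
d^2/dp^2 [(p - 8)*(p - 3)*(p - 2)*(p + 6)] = 12*p^2 - 42*p - 64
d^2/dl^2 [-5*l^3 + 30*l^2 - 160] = 60 - 30*l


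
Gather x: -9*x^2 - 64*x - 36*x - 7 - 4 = -9*x^2 - 100*x - 11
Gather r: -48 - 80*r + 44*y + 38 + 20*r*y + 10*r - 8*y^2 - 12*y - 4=r*(20*y - 70) - 8*y^2 + 32*y - 14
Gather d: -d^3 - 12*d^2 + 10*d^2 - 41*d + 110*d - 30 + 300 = -d^3 - 2*d^2 + 69*d + 270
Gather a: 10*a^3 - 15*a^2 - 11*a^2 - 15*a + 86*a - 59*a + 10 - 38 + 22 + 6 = 10*a^3 - 26*a^2 + 12*a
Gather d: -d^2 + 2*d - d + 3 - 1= -d^2 + d + 2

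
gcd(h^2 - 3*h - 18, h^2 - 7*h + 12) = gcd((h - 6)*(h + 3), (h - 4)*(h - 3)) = 1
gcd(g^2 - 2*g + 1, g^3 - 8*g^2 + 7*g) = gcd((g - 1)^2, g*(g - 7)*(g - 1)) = g - 1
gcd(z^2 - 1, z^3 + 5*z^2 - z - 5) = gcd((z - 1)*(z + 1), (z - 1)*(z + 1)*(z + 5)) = z^2 - 1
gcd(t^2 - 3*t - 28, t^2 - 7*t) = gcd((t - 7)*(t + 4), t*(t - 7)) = t - 7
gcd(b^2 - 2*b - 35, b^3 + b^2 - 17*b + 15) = b + 5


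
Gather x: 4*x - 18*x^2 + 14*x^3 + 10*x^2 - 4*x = 14*x^3 - 8*x^2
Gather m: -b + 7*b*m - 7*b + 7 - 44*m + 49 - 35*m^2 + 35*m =-8*b - 35*m^2 + m*(7*b - 9) + 56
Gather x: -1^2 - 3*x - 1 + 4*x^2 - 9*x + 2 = 4*x^2 - 12*x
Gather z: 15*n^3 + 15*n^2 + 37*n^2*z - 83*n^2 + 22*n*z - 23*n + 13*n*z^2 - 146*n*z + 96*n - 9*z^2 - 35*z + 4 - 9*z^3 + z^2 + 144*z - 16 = 15*n^3 - 68*n^2 + 73*n - 9*z^3 + z^2*(13*n - 8) + z*(37*n^2 - 124*n + 109) - 12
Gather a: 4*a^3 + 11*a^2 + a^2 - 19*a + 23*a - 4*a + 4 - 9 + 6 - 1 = 4*a^3 + 12*a^2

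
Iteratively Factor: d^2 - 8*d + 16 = (d - 4)*(d - 4)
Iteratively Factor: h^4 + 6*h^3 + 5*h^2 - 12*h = (h - 1)*(h^3 + 7*h^2 + 12*h) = h*(h - 1)*(h^2 + 7*h + 12) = h*(h - 1)*(h + 4)*(h + 3)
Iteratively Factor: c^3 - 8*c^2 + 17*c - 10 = (c - 5)*(c^2 - 3*c + 2) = (c - 5)*(c - 1)*(c - 2)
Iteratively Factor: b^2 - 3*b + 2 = (b - 1)*(b - 2)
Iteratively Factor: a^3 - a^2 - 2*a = (a)*(a^2 - a - 2) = a*(a - 2)*(a + 1)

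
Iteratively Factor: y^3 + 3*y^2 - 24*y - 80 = (y - 5)*(y^2 + 8*y + 16) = (y - 5)*(y + 4)*(y + 4)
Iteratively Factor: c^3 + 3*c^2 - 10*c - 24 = (c - 3)*(c^2 + 6*c + 8) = (c - 3)*(c + 2)*(c + 4)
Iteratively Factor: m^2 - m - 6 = (m - 3)*(m + 2)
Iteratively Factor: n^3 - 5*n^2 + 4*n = (n - 1)*(n^2 - 4*n) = (n - 4)*(n - 1)*(n)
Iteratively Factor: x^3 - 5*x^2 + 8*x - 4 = (x - 2)*(x^2 - 3*x + 2) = (x - 2)*(x - 1)*(x - 2)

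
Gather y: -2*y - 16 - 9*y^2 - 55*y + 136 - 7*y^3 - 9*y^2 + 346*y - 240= -7*y^3 - 18*y^2 + 289*y - 120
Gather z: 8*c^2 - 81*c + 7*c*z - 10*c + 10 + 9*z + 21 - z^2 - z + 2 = 8*c^2 - 91*c - z^2 + z*(7*c + 8) + 33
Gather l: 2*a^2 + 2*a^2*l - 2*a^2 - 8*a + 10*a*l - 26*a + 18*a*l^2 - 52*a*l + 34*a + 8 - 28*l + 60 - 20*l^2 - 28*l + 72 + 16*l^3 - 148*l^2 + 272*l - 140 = 16*l^3 + l^2*(18*a - 168) + l*(2*a^2 - 42*a + 216)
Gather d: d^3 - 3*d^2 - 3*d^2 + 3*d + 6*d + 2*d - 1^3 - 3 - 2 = d^3 - 6*d^2 + 11*d - 6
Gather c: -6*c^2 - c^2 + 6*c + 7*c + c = -7*c^2 + 14*c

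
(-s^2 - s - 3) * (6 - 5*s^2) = 5*s^4 + 5*s^3 + 9*s^2 - 6*s - 18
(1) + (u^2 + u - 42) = u^2 + u - 41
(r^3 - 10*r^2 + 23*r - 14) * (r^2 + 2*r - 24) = r^5 - 8*r^4 - 21*r^3 + 272*r^2 - 580*r + 336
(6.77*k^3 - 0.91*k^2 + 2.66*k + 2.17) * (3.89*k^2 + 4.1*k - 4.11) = 26.3353*k^5 + 24.2171*k^4 - 21.2083*k^3 + 23.0874*k^2 - 2.0356*k - 8.9187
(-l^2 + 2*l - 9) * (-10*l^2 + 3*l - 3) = 10*l^4 - 23*l^3 + 99*l^2 - 33*l + 27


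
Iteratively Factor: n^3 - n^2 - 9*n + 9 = (n - 3)*(n^2 + 2*n - 3) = (n - 3)*(n + 3)*(n - 1)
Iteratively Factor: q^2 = (q)*(q)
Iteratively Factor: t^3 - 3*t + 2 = (t - 1)*(t^2 + t - 2) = (t - 1)*(t + 2)*(t - 1)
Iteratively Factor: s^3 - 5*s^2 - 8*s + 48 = (s - 4)*(s^2 - s - 12) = (s - 4)^2*(s + 3)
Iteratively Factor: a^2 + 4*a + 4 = (a + 2)*(a + 2)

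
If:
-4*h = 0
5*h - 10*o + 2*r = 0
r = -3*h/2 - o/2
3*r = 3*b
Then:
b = 0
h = 0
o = 0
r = 0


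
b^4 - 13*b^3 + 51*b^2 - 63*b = b*(b - 7)*(b - 3)^2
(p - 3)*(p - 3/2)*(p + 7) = p^3 + 5*p^2/2 - 27*p + 63/2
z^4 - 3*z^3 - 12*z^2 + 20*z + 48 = (z - 4)*(z - 3)*(z + 2)^2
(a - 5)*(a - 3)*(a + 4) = a^3 - 4*a^2 - 17*a + 60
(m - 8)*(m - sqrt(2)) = m^2 - 8*m - sqrt(2)*m + 8*sqrt(2)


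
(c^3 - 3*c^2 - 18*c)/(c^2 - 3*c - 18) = c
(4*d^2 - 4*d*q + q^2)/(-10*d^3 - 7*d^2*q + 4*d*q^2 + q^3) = (-2*d + q)/(5*d^2 + 6*d*q + q^2)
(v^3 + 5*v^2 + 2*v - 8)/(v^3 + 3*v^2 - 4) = (v + 4)/(v + 2)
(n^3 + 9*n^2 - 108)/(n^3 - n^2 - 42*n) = (n^2 + 3*n - 18)/(n*(n - 7))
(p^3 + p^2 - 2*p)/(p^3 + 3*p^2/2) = 2*(p^2 + p - 2)/(p*(2*p + 3))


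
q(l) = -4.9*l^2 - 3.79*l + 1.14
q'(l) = -9.8*l - 3.79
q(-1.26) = -1.86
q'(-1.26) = 8.56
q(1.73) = -20.08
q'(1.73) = -20.74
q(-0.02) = 1.21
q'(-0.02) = -3.59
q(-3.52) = -46.23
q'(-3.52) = 30.71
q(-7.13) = -220.94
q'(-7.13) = 66.08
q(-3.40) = -42.62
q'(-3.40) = 29.53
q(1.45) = -14.66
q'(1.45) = -18.00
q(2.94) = -52.36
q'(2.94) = -32.60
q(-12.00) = -658.98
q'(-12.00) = 113.81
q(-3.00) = -31.59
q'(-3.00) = 25.61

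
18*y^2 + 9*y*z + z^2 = (3*y + z)*(6*y + z)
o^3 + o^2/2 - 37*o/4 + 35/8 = (o - 5/2)*(o - 1/2)*(o + 7/2)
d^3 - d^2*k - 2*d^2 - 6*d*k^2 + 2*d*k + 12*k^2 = (d - 2)*(d - 3*k)*(d + 2*k)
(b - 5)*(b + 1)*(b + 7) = b^3 + 3*b^2 - 33*b - 35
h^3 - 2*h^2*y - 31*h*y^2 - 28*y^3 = (h - 7*y)*(h + y)*(h + 4*y)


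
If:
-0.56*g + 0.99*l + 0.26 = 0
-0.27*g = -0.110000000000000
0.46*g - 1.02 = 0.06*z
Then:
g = 0.41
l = -0.03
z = -13.88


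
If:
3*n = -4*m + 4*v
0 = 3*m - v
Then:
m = v/3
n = 8*v/9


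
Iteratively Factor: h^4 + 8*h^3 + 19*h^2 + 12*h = (h + 4)*(h^3 + 4*h^2 + 3*h) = (h + 1)*(h + 4)*(h^2 + 3*h) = (h + 1)*(h + 3)*(h + 4)*(h)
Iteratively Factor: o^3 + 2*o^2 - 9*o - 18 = (o + 2)*(o^2 - 9) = (o + 2)*(o + 3)*(o - 3)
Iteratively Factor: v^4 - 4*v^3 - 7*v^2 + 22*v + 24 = (v + 2)*(v^3 - 6*v^2 + 5*v + 12) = (v - 4)*(v + 2)*(v^2 - 2*v - 3) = (v - 4)*(v + 1)*(v + 2)*(v - 3)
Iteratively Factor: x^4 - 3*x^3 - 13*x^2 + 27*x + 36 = (x - 4)*(x^3 + x^2 - 9*x - 9) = (x - 4)*(x + 3)*(x^2 - 2*x - 3) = (x - 4)*(x + 1)*(x + 3)*(x - 3)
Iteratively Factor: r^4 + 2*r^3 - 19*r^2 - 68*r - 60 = (r + 3)*(r^3 - r^2 - 16*r - 20) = (r + 2)*(r + 3)*(r^2 - 3*r - 10) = (r - 5)*(r + 2)*(r + 3)*(r + 2)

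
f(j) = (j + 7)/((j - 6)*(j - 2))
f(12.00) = 0.32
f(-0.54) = 0.39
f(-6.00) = 0.01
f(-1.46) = 0.21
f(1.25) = 2.32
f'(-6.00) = 0.01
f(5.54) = -7.70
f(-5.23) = 0.02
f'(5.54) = -15.18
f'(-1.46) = 0.13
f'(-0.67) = 0.24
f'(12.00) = -0.07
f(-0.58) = 0.38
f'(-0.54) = 0.27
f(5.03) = -4.09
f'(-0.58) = 0.26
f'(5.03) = -3.21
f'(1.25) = 3.86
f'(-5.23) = 0.02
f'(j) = 1/((j - 6)*(j - 2)) - (j + 7)/((j - 6)*(j - 2)^2) - (j + 7)/((j - 6)^2*(j - 2)) = (-j^2 - 14*j + 68)/(j^4 - 16*j^3 + 88*j^2 - 192*j + 144)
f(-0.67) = 0.36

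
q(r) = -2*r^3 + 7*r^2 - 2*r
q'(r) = -6*r^2 + 14*r - 2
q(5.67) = -150.87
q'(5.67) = -115.51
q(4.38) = -42.52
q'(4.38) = -55.79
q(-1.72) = 34.33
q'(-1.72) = -43.83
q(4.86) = -73.97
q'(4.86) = -75.68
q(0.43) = 0.28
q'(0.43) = 2.91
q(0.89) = 2.35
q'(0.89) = 5.71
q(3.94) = -21.54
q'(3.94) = -39.98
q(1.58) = 6.43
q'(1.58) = 5.14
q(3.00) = 3.00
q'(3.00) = -14.00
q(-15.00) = 8355.00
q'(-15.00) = -1562.00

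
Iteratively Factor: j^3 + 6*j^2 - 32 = (j + 4)*(j^2 + 2*j - 8) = (j + 4)^2*(j - 2)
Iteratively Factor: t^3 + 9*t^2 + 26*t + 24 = (t + 3)*(t^2 + 6*t + 8) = (t + 2)*(t + 3)*(t + 4)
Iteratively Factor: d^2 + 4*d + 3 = (d + 3)*(d + 1)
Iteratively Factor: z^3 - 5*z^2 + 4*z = (z - 4)*(z^2 - z) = z*(z - 4)*(z - 1)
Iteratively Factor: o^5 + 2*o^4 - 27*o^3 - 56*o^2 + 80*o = (o + 4)*(o^4 - 2*o^3 - 19*o^2 + 20*o) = (o + 4)^2*(o^3 - 6*o^2 + 5*o) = (o - 1)*(o + 4)^2*(o^2 - 5*o) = o*(o - 1)*(o + 4)^2*(o - 5)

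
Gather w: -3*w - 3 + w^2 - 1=w^2 - 3*w - 4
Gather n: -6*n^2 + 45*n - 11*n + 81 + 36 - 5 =-6*n^2 + 34*n + 112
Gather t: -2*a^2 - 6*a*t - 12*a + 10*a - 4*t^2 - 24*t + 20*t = -2*a^2 - 2*a - 4*t^2 + t*(-6*a - 4)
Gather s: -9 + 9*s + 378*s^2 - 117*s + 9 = 378*s^2 - 108*s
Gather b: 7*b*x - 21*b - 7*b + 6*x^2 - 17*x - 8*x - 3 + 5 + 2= b*(7*x - 28) + 6*x^2 - 25*x + 4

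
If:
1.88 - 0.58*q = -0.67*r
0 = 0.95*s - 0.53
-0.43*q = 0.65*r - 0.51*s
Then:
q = 2.12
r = -0.97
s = 0.56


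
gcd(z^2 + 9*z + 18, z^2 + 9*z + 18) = z^2 + 9*z + 18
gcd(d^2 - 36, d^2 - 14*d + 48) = d - 6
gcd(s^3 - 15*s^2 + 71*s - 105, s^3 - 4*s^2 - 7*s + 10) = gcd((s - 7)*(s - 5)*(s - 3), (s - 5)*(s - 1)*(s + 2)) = s - 5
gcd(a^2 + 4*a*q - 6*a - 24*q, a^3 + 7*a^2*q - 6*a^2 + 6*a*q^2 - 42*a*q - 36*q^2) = a - 6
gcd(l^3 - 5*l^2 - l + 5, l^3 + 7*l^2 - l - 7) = l^2 - 1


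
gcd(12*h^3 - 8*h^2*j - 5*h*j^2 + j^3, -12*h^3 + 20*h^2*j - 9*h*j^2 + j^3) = 6*h^2 - 7*h*j + j^2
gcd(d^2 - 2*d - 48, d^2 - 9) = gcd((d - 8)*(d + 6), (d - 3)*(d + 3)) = 1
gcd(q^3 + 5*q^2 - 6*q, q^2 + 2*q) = q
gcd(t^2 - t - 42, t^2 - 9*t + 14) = t - 7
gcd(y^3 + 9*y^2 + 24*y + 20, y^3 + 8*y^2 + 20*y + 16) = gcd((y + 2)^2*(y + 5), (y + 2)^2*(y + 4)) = y^2 + 4*y + 4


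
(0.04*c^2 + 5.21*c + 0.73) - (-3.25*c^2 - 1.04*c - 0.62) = 3.29*c^2 + 6.25*c + 1.35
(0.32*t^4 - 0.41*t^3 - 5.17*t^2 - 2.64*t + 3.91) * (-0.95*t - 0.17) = -0.304*t^5 + 0.3351*t^4 + 4.9812*t^3 + 3.3869*t^2 - 3.2657*t - 0.6647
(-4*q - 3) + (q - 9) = -3*q - 12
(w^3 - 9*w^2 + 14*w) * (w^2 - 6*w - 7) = w^5 - 15*w^4 + 61*w^3 - 21*w^2 - 98*w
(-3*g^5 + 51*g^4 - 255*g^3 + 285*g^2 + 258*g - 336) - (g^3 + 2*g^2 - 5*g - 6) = -3*g^5 + 51*g^4 - 256*g^3 + 283*g^2 + 263*g - 330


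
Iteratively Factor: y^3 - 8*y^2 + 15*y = (y - 5)*(y^2 - 3*y) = y*(y - 5)*(y - 3)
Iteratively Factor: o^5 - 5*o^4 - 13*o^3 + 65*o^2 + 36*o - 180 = (o + 2)*(o^4 - 7*o^3 + o^2 + 63*o - 90) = (o + 2)*(o + 3)*(o^3 - 10*o^2 + 31*o - 30) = (o - 5)*(o + 2)*(o + 3)*(o^2 - 5*o + 6) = (o - 5)*(o - 2)*(o + 2)*(o + 3)*(o - 3)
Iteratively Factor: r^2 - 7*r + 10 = (r - 2)*(r - 5)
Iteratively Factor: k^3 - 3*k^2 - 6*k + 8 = (k - 1)*(k^2 - 2*k - 8) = (k - 1)*(k + 2)*(k - 4)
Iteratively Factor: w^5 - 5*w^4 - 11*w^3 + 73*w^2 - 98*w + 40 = (w - 5)*(w^4 - 11*w^2 + 18*w - 8) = (w - 5)*(w - 1)*(w^3 + w^2 - 10*w + 8) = (w - 5)*(w - 2)*(w - 1)*(w^2 + 3*w - 4) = (w - 5)*(w - 2)*(w - 1)*(w + 4)*(w - 1)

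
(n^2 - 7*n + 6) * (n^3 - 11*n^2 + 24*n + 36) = n^5 - 18*n^4 + 107*n^3 - 198*n^2 - 108*n + 216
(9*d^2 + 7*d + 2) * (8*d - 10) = 72*d^3 - 34*d^2 - 54*d - 20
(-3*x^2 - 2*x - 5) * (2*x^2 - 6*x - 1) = -6*x^4 + 14*x^3 + 5*x^2 + 32*x + 5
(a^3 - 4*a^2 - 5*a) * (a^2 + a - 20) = a^5 - 3*a^4 - 29*a^3 + 75*a^2 + 100*a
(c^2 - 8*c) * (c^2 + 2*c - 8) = c^4 - 6*c^3 - 24*c^2 + 64*c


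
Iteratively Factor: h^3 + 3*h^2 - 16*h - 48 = (h + 3)*(h^2 - 16) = (h - 4)*(h + 3)*(h + 4)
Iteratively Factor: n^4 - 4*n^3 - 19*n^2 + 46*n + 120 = (n - 5)*(n^3 + n^2 - 14*n - 24) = (n - 5)*(n + 2)*(n^2 - n - 12) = (n - 5)*(n - 4)*(n + 2)*(n + 3)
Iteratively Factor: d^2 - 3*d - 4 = (d + 1)*(d - 4)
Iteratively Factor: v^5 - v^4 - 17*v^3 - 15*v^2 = (v - 5)*(v^4 + 4*v^3 + 3*v^2) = (v - 5)*(v + 1)*(v^3 + 3*v^2) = v*(v - 5)*(v + 1)*(v^2 + 3*v) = v*(v - 5)*(v + 1)*(v + 3)*(v)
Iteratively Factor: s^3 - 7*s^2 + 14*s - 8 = (s - 2)*(s^2 - 5*s + 4) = (s - 4)*(s - 2)*(s - 1)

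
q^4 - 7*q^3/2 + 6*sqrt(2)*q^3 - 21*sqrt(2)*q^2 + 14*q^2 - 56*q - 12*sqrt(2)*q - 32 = (q - 4)*(q + 1/2)*(q + 2*sqrt(2))*(q + 4*sqrt(2))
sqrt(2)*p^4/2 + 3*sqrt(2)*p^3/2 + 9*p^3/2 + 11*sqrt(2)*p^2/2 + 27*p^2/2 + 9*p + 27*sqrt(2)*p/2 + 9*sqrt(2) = (p + 1)*(p + 3*sqrt(2)/2)*(p + 3*sqrt(2))*(sqrt(2)*p/2 + sqrt(2))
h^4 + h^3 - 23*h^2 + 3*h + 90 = (h - 3)^2*(h + 2)*(h + 5)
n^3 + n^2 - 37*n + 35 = (n - 5)*(n - 1)*(n + 7)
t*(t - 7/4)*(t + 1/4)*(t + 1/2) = t^4 - t^3 - 19*t^2/16 - 7*t/32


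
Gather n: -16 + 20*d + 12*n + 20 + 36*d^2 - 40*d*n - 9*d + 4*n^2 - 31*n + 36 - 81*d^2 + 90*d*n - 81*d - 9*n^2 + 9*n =-45*d^2 - 70*d - 5*n^2 + n*(50*d - 10) + 40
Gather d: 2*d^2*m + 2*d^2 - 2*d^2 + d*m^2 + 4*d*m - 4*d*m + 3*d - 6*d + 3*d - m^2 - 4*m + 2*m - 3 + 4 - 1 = 2*d^2*m + d*m^2 - m^2 - 2*m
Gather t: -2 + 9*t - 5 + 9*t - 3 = 18*t - 10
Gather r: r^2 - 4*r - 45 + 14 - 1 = r^2 - 4*r - 32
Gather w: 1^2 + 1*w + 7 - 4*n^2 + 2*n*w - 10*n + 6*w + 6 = -4*n^2 - 10*n + w*(2*n + 7) + 14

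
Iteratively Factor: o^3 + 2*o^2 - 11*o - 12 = (o + 4)*(o^2 - 2*o - 3) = (o - 3)*(o + 4)*(o + 1)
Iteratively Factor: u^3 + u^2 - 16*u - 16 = (u + 4)*(u^2 - 3*u - 4) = (u - 4)*(u + 4)*(u + 1)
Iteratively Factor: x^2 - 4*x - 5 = (x - 5)*(x + 1)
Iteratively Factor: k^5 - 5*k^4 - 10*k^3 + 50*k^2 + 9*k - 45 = (k - 1)*(k^4 - 4*k^3 - 14*k^2 + 36*k + 45) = (k - 1)*(k + 3)*(k^3 - 7*k^2 + 7*k + 15) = (k - 5)*(k - 1)*(k + 3)*(k^2 - 2*k - 3) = (k - 5)*(k - 3)*(k - 1)*(k + 3)*(k + 1)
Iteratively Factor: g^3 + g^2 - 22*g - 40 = (g + 4)*(g^2 - 3*g - 10) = (g - 5)*(g + 4)*(g + 2)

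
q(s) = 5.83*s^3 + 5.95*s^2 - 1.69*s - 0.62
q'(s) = 17.49*s^2 + 11.9*s - 1.69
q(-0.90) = 1.47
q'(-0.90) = 1.77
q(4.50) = 643.52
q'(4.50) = 406.03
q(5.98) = 1448.78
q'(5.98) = 694.92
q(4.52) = 651.68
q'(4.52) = 409.43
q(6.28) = 1667.36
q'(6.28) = 762.82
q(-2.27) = -34.32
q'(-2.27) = 61.42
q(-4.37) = -366.14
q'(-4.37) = 280.31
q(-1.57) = -5.86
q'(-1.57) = 22.74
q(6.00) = 1462.72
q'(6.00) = 699.35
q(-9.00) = -3753.53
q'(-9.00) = 1307.90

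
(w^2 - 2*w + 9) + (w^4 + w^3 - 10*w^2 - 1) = w^4 + w^3 - 9*w^2 - 2*w + 8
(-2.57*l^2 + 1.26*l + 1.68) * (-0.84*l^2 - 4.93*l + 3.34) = 2.1588*l^4 + 11.6117*l^3 - 16.2068*l^2 - 4.074*l + 5.6112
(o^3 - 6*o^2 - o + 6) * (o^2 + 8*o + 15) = o^5 + 2*o^4 - 34*o^3 - 92*o^2 + 33*o + 90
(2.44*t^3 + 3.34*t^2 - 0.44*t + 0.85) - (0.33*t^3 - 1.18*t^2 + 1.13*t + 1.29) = 2.11*t^3 + 4.52*t^2 - 1.57*t - 0.44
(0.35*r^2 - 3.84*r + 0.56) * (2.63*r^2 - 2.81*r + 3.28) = 0.9205*r^4 - 11.0827*r^3 + 13.4112*r^2 - 14.1688*r + 1.8368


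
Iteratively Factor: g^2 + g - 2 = (g - 1)*(g + 2)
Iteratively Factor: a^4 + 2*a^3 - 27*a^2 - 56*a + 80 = (a - 5)*(a^3 + 7*a^2 + 8*a - 16) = (a - 5)*(a + 4)*(a^2 + 3*a - 4) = (a - 5)*(a + 4)^2*(a - 1)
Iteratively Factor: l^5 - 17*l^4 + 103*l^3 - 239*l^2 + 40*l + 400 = (l - 4)*(l^4 - 13*l^3 + 51*l^2 - 35*l - 100) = (l - 4)^2*(l^3 - 9*l^2 + 15*l + 25) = (l - 4)^2*(l + 1)*(l^2 - 10*l + 25) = (l - 5)*(l - 4)^2*(l + 1)*(l - 5)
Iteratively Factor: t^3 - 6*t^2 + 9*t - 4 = (t - 1)*(t^2 - 5*t + 4) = (t - 1)^2*(t - 4)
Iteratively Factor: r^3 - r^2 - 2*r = (r + 1)*(r^2 - 2*r) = (r - 2)*(r + 1)*(r)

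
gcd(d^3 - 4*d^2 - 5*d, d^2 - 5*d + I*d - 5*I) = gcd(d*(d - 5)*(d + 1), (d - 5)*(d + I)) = d - 5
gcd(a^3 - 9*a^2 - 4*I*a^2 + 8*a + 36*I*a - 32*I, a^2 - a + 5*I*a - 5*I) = a - 1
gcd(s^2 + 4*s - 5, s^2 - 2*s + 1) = s - 1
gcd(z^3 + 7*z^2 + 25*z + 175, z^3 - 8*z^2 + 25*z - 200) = z^2 + 25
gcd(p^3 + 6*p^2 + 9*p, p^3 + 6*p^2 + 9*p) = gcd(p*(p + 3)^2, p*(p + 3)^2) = p^3 + 6*p^2 + 9*p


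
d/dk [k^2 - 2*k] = 2*k - 2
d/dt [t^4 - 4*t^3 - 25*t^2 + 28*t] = 4*t^3 - 12*t^2 - 50*t + 28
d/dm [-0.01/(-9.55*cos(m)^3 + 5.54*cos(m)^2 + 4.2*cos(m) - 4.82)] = (0.2865*cos(m)^2 - 0.1108*cos(m) - 0.042)*sin(m)/(9.55*cos(m)^3 - 5.54*cos(m)^2 - 4.2*cos(m) + 4.82)^2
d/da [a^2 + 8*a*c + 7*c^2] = 2*a + 8*c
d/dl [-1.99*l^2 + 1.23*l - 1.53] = 1.23 - 3.98*l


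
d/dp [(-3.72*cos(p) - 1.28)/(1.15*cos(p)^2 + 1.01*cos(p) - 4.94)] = (4.278*sin(p)^2 - 2.944*cos(p) - 23.9476)*sin(p)/(1.15*cos(p)^2 + 1.01*cos(p) - 4.94)^2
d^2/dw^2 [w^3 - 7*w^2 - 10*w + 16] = 6*w - 14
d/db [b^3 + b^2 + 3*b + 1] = 3*b^2 + 2*b + 3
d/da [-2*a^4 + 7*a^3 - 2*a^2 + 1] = a*(-8*a^2 + 21*a - 4)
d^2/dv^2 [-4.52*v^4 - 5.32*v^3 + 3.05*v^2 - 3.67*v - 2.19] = -54.24*v^2 - 31.92*v + 6.1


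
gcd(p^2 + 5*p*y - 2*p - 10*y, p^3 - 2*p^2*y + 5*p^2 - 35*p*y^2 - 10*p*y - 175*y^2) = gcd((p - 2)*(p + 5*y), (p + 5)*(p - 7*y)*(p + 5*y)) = p + 5*y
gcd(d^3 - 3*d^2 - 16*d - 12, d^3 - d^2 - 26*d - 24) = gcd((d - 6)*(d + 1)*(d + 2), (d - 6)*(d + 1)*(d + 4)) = d^2 - 5*d - 6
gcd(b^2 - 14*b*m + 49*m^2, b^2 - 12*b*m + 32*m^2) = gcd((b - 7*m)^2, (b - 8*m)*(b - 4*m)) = 1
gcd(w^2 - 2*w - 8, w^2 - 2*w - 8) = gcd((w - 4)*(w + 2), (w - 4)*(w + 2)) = w^2 - 2*w - 8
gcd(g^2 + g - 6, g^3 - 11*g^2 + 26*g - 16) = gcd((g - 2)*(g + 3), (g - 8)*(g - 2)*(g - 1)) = g - 2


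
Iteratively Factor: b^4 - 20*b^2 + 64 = (b - 4)*(b^3 + 4*b^2 - 4*b - 16) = (b - 4)*(b + 2)*(b^2 + 2*b - 8) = (b - 4)*(b + 2)*(b + 4)*(b - 2)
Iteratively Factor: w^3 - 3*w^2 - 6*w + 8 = (w - 4)*(w^2 + w - 2) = (w - 4)*(w - 1)*(w + 2)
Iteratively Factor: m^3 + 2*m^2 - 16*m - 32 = (m + 4)*(m^2 - 2*m - 8) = (m - 4)*(m + 4)*(m + 2)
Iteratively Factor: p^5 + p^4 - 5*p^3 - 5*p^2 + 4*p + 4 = (p - 1)*(p^4 + 2*p^3 - 3*p^2 - 8*p - 4) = (p - 1)*(p + 2)*(p^3 - 3*p - 2) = (p - 1)*(p + 1)*(p + 2)*(p^2 - p - 2) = (p - 2)*(p - 1)*(p + 1)*(p + 2)*(p + 1)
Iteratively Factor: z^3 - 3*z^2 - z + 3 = (z + 1)*(z^2 - 4*z + 3) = (z - 3)*(z + 1)*(z - 1)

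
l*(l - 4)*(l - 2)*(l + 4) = l^4 - 2*l^3 - 16*l^2 + 32*l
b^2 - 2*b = b*(b - 2)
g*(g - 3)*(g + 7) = g^3 + 4*g^2 - 21*g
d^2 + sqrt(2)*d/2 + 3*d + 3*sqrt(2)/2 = (d + 3)*(d + sqrt(2)/2)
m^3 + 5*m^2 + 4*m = m*(m + 1)*(m + 4)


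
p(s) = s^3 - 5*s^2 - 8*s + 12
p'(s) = 3*s^2 - 10*s - 8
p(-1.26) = 12.14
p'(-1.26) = 9.36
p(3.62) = -35.04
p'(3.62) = -4.89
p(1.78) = -12.44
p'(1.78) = -16.29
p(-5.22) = -224.72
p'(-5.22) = 125.95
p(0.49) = 7.00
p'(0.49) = -12.18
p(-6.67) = -453.83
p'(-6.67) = 192.17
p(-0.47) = 14.55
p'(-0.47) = -2.64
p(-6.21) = -370.62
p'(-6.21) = 169.79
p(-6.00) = -336.00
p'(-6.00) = 160.00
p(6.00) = 0.00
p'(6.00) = 40.00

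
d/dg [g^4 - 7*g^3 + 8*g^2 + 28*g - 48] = 4*g^3 - 21*g^2 + 16*g + 28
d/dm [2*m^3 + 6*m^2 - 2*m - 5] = 6*m^2 + 12*m - 2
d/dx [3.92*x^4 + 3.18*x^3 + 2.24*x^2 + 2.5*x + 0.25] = 15.68*x^3 + 9.54*x^2 + 4.48*x + 2.5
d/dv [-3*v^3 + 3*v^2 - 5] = 3*v*(2 - 3*v)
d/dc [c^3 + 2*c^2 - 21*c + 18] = 3*c^2 + 4*c - 21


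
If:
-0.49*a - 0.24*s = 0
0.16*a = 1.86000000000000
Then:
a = 11.62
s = -23.73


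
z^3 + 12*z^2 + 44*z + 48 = (z + 2)*(z + 4)*(z + 6)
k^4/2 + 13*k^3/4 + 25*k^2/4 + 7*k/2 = k*(k/2 + 1)*(k + 1)*(k + 7/2)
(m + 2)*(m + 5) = m^2 + 7*m + 10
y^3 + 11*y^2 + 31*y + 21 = (y + 1)*(y + 3)*(y + 7)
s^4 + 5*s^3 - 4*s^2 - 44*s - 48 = (s - 3)*(s + 2)^2*(s + 4)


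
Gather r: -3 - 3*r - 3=-3*r - 6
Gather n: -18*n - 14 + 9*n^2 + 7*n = 9*n^2 - 11*n - 14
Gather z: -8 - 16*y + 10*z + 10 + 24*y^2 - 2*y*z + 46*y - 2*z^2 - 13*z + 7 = 24*y^2 + 30*y - 2*z^2 + z*(-2*y - 3) + 9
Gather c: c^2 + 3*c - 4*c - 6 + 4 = c^2 - c - 2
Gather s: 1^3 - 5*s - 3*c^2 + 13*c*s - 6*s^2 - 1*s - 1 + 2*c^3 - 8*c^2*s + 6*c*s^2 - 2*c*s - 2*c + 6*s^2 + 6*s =2*c^3 - 3*c^2 + 6*c*s^2 - 2*c + s*(-8*c^2 + 11*c)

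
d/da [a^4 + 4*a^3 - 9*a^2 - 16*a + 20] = 4*a^3 + 12*a^2 - 18*a - 16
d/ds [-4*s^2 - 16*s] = -8*s - 16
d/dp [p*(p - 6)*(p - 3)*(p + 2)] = 4*p^3 - 21*p^2 + 36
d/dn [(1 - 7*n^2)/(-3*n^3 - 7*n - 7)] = (14*n*(3*n^3 + 7*n + 7) - (7*n^2 - 1)*(9*n^2 + 7))/(3*n^3 + 7*n + 7)^2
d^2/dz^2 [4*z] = 0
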